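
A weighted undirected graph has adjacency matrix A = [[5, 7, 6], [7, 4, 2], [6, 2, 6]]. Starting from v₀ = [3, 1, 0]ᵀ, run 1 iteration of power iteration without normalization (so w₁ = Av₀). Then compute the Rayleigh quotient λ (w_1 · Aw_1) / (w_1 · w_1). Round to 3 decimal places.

14.778

w1 = Av₀ = (5·3 + 7·1 + 6·0; 7·3 + 4·1 + 2·0; 6·3 + 2·1 + 6·0) = (22, 25, 20)
Aw1 = (405, 294, 302)
w1·Aw1 = 22·405 + 25·294 + 20·302 = 22300; w1·w1 = 22·22 + 25·25 + 20·20 = 1509
λ ≈ 22300/1509 = 14.778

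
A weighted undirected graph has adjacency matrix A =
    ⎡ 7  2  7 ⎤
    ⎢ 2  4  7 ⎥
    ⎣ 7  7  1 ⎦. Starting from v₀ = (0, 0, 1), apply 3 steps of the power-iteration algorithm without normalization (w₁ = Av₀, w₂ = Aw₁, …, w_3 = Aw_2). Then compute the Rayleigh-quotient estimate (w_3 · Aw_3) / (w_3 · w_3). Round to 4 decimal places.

λ ≈ 14.5734

w1 = Av₀ = (7, 7, 1)
w2 = Aw1 = (70, 49, 99)
w3 = Aw2 = (1281, 1029, 932)
Aw3 = (17549, 13202, 17102)
w3·Aw3 = 1281·17549 + 1029·13202 + 932·17102 = 52004191; w3·w3 = 1281·1281 + 1029·1029 + 932·932 = 3568426
λ ≈ 52004191/3568426 = 14.5734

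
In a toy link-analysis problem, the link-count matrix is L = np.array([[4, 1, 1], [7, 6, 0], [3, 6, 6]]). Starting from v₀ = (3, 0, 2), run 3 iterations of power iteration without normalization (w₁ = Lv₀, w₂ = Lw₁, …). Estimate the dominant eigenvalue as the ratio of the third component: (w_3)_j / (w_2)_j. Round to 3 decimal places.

11.571

w1 = Lv₀ = (4·3 + 1·0 + 1·2; 7·3 + 6·0 + 0·2; 3·3 + 6·0 + 6·2) = (14, 21, 21)
w2 = Lw1 = (4·14 + 1·21 + 1·21; 7·14 + 6·21 + 0·21; 3·14 + 6·21 + 6·21) = (98, 224, 294)
w3 = Lw2 = (910, 2030, 3402)
Ratio at component: 3402 / 294 = 11.571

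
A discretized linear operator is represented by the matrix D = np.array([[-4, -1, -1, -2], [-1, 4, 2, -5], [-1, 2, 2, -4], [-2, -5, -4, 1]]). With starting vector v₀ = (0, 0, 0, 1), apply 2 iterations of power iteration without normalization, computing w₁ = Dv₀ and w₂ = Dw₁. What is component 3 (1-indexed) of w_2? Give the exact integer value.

w1 = Dv₀ = (-2, -5, -4, 1)
w2 = Dw1 = (15, -31, -20, 46)
The requested component of w2 is -20.

-20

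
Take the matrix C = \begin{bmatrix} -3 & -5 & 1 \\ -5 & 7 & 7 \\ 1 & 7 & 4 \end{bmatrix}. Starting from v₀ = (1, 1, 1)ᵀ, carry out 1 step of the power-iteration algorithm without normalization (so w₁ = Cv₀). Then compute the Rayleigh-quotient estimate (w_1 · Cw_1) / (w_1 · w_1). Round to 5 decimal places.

w1 = Cv₀ = ((-3)·1 + (-5)·1 + 1·1; (-5)·1 + 7·1 + 7·1; 1·1 + 7·1 + 4·1) = (-7, 9, 12)
Cw1 = (-12, 182, 104)
w1·Cw1 = (-7)·(-12) + 9·182 + 12·104 = 2970; w1·w1 = (-7)·(-7) + 9·9 + 12·12 = 274
λ ≈ 2970/274 = 10.83942

λ ≈ 10.83942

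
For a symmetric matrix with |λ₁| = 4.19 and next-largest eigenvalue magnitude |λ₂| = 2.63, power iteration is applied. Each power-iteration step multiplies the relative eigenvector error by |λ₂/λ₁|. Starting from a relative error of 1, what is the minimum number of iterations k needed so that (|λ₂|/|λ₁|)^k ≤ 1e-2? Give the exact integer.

|λ₂/λ₁| = 2.63/4.19 = 0.62768
Need k ≥ ln(1e-2) / ln(0.62768) = -4.6052 / -0.4657 ≈ 9.888
Smallest integer k satisfying the bound: 10

10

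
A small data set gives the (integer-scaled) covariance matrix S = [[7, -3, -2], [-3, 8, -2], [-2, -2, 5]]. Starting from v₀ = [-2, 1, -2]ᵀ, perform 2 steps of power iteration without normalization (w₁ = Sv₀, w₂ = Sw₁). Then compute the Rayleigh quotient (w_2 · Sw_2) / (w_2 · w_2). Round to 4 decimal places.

λ ≈ 10.4494

w1 = Sv₀ = (7·(-2) + (-3)·1 + (-2)·(-2); (-3)·(-2) + 8·1 + (-2)·(-2); (-2)·(-2) + (-2)·1 + 5·(-2)) = (-13, 18, -8)
w2 = Sw1 = (7·(-13) + (-3)·18 + (-2)·(-8); (-3)·(-13) + 8·18 + (-2)·(-8); (-2)·(-13) + (-2)·18 + 5·(-8)) = (-129, 199, -50)
Sw2 = (-1400, 2079, -390)
w2·Sw2 = (-129)·(-1400) + 199·2079 + (-50)·(-390) = 613821; w2·w2 = (-129)·(-129) + 199·199 + (-50)·(-50) = 58742
λ ≈ 613821/58742 = 10.4494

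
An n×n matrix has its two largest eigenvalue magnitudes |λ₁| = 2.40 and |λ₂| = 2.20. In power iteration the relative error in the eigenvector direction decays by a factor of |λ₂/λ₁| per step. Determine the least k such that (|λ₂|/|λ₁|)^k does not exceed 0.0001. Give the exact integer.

|λ₂/λ₁| = 2.20/2.40 = 0.91667
Need k ≥ ln(0.0001) / ln(0.91667) = -9.2103 / -0.0870 ≈ 105.852
Smallest integer k satisfying the bound: 106

106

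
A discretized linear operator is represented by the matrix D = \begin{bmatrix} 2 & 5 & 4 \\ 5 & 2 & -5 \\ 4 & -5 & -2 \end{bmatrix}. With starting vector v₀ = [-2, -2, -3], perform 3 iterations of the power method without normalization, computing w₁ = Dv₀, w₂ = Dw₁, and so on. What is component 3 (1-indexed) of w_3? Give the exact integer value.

1030

w1 = Dv₀ = (2·(-2) + 5·(-2) + 4·(-3); 5·(-2) + 2·(-2) + (-5)·(-3); 4·(-2) + (-5)·(-2) + (-2)·(-3)) = (-26, 1, 8)
w2 = Dw1 = (2·(-26) + 5·1 + 4·8; 5·(-26) + 2·1 + (-5)·8; 4·(-26) + (-5)·1 + (-2)·8) = (-15, -168, -125)
w3 = Dw2 = (-1370, 214, 1030)
The requested component of w3 is 1030.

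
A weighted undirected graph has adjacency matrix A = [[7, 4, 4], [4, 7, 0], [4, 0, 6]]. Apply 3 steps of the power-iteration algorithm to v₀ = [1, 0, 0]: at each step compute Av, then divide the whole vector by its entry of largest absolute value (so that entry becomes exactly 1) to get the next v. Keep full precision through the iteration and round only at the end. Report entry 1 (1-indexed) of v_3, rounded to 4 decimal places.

1.0000

Av0 = (7.00000, 4.00000, 4.00000); divide by 7.00000 → v1 = (1.00000, 0.57143, 0.57143)
Av1 = (11.57143, 8.00000, 7.42857); divide by 11.57143 → v2 = (1.00000, 0.69136, 0.64198)
Av2 = (12.33333, 8.83951, 7.85185); divide by 12.33333 → v3 = (1.00000, 0.71672, 0.63664)
Requested entry of v3: 999/999 = 1.0000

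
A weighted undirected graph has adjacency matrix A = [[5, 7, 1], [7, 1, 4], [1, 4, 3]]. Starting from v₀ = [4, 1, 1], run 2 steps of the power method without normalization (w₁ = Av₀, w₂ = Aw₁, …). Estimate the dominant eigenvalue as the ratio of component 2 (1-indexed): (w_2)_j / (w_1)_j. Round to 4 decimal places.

λ ≈ 8.2727

w1 = Av₀ = (28, 33, 11)
w2 = Aw1 = (382, 273, 193)
Ratio at component: 273 / 33 = 8.2727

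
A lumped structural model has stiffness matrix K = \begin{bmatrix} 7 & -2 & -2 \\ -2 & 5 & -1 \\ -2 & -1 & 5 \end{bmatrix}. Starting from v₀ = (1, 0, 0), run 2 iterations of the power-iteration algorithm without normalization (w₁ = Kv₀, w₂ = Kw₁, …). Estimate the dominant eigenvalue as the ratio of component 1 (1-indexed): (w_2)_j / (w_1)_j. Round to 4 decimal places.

λ ≈ 8.1429

w1 = Kv₀ = (7, -2, -2)
w2 = Kw1 = (57, -22, -22)
Ratio at component: 57 / 7 = 8.1429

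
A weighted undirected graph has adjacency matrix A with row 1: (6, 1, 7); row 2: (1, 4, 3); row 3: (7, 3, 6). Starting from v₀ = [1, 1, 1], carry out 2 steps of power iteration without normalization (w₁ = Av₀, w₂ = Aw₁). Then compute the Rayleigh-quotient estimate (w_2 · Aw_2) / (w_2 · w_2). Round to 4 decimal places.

w1 = Av₀ = (6·1 + 1·1 + 7·1; 1·1 + 4·1 + 3·1; 7·1 + 3·1 + 6·1) = (14, 8, 16)
w2 = Aw1 = (6·14 + 1·8 + 7·16; 1·14 + 4·8 + 3·16; 7·14 + 3·8 + 6·16) = (204, 94, 218)
Aw2 = (2844, 1234, 3018)
w2·Aw2 = 204·2844 + 94·1234 + 218·3018 = 1354096; w2·w2 = 204·204 + 94·94 + 218·218 = 97976
λ ≈ 1354096/97976 = 13.8207

λ ≈ 13.8207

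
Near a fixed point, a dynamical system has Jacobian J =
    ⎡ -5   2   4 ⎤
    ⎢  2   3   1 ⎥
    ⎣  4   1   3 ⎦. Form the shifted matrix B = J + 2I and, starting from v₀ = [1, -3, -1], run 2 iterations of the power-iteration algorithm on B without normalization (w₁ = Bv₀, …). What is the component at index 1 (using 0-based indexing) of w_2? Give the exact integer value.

-100

B = J + 2I has rows (-3, 2, 4); (2, 5, 1); (4, 1, 5)
w1 = Bv₀ = ((-3)·1 + 2·(-3) + 4·(-1); 2·1 + 5·(-3) + 1·(-1); 4·1 + 1·(-3) + 5·(-1)) = (-13, -14, -4)
w2 = Bw1 = ((-3)·(-13) + 2·(-14) + 4·(-4); 2·(-13) + 5·(-14) + 1·(-4); 4·(-13) + 1·(-14) + 5·(-4)) = (-5, -100, -86)
Requested component of w2: -100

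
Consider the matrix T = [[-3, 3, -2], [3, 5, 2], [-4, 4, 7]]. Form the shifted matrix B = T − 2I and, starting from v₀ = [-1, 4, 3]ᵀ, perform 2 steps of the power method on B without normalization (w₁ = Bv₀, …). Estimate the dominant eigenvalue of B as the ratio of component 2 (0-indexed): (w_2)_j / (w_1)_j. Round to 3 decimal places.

μ ≈ 5.457

B = T − 2I has rows (-5, 3, -2); (3, 3, 2); (-4, 4, 5)
w1 = Bv₀ = (11, 15, 35)
w2 = Bw1 = (-80, 148, 191)
Ratio: 191/35 = 5.457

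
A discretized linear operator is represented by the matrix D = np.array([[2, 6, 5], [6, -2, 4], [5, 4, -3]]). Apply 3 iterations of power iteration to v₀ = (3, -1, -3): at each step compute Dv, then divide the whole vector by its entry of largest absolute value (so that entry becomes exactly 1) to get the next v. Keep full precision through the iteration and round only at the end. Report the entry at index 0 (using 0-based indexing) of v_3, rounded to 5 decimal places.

-0.54717

Dv0 = (-15.000000, 8.000000, 20.000000); divide by 20.000000 → v1 = (-0.750000, 0.400000, 1.000000)
Dv1 = (5.900000, -1.300000, -5.150000); divide by 5.900000 → v2 = (1.000000, -0.220339, -0.872881)
Dv2 = (-3.686441, 2.949153, 6.737288); divide by 6.737288 → v3 = (-0.547170, 0.437736, 1.000000)
Requested entry of v3: -435/795 = -0.54717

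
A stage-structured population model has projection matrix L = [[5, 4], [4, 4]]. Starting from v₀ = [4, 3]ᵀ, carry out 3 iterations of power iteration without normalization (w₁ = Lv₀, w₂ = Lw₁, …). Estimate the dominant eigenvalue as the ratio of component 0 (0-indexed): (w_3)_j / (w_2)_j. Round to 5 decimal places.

w1 = Lv₀ = (32, 28)
w2 = Lw1 = (272, 240)
w3 = Lw2 = (2320, 2048)
Ratio at component: 2320 / 272 = 8.52941

8.52941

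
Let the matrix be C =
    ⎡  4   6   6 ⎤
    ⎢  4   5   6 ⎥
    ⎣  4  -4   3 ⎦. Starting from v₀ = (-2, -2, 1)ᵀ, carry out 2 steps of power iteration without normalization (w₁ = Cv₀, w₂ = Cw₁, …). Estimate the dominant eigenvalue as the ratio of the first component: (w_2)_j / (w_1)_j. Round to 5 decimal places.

w1 = Cv₀ = (4·(-2) + 6·(-2) + 6·1; 4·(-2) + 5·(-2) + 6·1; 4·(-2) + (-4)·(-2) + 3·1) = (-14, -12, 3)
w2 = Cw1 = (4·(-14) + 6·(-12) + 6·3; 4·(-14) + 5·(-12) + 6·3; 4·(-14) + (-4)·(-12) + 3·3) = (-110, -98, 1)
Ratio at component: -110 / -14 = 7.85714

λ ≈ 7.85714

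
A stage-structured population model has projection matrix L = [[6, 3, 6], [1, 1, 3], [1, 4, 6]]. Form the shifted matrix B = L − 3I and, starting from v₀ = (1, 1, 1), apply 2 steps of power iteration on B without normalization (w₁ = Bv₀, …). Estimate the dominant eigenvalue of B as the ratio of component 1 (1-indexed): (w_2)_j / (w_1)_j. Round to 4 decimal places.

μ ≈ 7.5000

B = L − 3I has rows (3, 3, 6); (1, -2, 3); (1, 4, 3)
w1 = Bv₀ = (3·1 + 3·1 + 6·1; 1·1 + (-2)·1 + 3·1; 1·1 + 4·1 + 3·1) = (12, 2, 8)
w2 = Bw1 = (3·12 + 3·2 + 6·8; 1·12 + (-2)·2 + 3·8; 1·12 + 4·2 + 3·8) = (90, 32, 44)
Ratio: 90/12 = 7.5000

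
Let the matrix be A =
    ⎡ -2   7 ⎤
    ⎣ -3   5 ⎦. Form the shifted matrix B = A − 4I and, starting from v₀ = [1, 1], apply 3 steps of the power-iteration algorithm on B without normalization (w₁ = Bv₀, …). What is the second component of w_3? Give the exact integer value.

B = A − 4I has rows (-6, 7); (-3, 1)
w1 = Bv₀ = (1, -2)
w2 = Bw1 = (-20, -5)
w3 = Bw2 = (85, 55)
Requested component of w3: 55

55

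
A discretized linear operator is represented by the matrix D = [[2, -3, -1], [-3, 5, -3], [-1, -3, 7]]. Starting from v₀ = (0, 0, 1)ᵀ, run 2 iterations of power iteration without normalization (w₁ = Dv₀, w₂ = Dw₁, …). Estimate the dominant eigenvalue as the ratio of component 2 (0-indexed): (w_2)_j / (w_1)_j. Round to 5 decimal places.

w1 = Dv₀ = (2·0 + (-3)·0 + (-1)·1; (-3)·0 + 5·0 + (-3)·1; (-1)·0 + (-3)·0 + 7·1) = (-1, -3, 7)
w2 = Dw1 = (2·(-1) + (-3)·(-3) + (-1)·7; (-3)·(-1) + 5·(-3) + (-3)·7; (-1)·(-1) + (-3)·(-3) + 7·7) = (0, -33, 59)
Ratio at component: 59 / 7 = 8.42857

λ ≈ 8.42857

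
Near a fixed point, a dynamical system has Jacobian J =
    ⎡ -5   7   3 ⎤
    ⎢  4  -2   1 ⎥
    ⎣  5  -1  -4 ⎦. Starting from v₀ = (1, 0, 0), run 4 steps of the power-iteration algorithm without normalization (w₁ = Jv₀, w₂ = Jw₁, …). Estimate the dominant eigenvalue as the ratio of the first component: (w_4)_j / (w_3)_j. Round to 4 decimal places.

w1 = Jv₀ = ((-5)·1 + 7·0 + 3·0; 4·1 + (-2)·0 + 1·0; 5·1 + (-1)·0 + (-4)·0) = (-5, 4, 5)
w2 = Jw1 = ((-5)·(-5) + 7·4 + 3·5; 4·(-5) + (-2)·4 + 1·5; 5·(-5) + (-1)·4 + (-4)·5) = (68, -23, -49)
w3 = Jw2 = (-648, 269, 559)
w4 = Jw3 = (6800, -2571, -5745)
Ratio at component: 6800 / -648 = -10.4938

λ ≈ -10.4938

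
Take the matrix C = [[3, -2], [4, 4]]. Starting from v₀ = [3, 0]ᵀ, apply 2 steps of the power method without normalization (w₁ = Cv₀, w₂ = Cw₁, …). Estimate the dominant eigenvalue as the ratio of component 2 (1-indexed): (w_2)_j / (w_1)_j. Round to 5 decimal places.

7.00000

w1 = Cv₀ = (9, 12)
w2 = Cw1 = (3, 84)
Ratio at component: 84 / 12 = 7.00000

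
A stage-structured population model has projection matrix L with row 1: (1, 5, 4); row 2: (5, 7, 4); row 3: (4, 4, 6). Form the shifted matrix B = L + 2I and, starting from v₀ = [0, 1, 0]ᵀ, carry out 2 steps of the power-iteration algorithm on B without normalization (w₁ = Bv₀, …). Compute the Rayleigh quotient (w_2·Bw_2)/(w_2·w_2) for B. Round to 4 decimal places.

μ ≈ 15.6791

B = L + 2I has rows (3, 5, 4); (5, 9, 4); (4, 4, 8)
w1 = Bv₀ = (5, 9, 4)
w2 = Bw1 = (76, 122, 88)
Bw2 = (1190, 1830, 1496)
w2·Bw2 = 445348; w2·w2 = 28404; μ ≈ 445348/28404 = 15.6791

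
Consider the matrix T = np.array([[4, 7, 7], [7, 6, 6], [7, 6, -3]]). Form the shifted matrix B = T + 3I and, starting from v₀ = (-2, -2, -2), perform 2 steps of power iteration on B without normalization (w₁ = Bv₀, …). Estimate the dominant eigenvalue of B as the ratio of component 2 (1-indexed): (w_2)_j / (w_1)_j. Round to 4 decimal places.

μ ≈ 19.2273

B = T + 3I has rows (7, 7, 7); (7, 9, 6); (7, 6, 0)
w1 = Bv₀ = (-42, -44, -26)
w2 = Bw1 = (-784, -846, -558)
Ratio: -846/-44 = 19.2273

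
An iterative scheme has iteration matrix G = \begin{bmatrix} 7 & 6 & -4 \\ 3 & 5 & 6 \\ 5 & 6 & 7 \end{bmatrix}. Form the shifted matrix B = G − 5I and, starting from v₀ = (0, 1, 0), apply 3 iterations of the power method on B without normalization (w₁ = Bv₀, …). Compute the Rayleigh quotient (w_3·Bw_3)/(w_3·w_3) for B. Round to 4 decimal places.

μ ≈ 8.0008

B = G − 5I has rows (2, 6, -4); (3, 0, 6); (5, 6, 2)
w1 = Bv₀ = (2·0 + 6·1 + (-4)·0; 3·0 + 0·1 + 6·0; 5·0 + 6·1 + 2·0) = (6, 0, 6)
w2 = Bw1 = (2·6 + 6·0 + (-4)·6; 3·6 + 0·0 + 6·6; 5·6 + 6·0 + 2·6) = (-12, 54, 42)
w3 = Bw2 = (132, 216, 348)
Bw3 = (168, 2484, 2652)
w3·Bw3 = 1481616; w3·w3 = 185184; μ ≈ 1481616/185184 = 8.0008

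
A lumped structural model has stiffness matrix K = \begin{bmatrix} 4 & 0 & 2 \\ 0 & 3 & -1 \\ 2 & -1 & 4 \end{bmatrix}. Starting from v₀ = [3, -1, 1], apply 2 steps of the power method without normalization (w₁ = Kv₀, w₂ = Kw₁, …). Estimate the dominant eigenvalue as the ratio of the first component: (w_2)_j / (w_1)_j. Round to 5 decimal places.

w1 = Kv₀ = (4·3 + 0·(-1) + 2·1; 0·3 + 3·(-1) + (-1)·1; 2·3 + (-1)·(-1) + 4·1) = (14, -4, 11)
w2 = Kw1 = (4·14 + 0·(-4) + 2·11; 0·14 + 3·(-4) + (-1)·11; 2·14 + (-1)·(-4) + 4·11) = (78, -23, 76)
Ratio at component: 78 / 14 = 5.57143

5.57143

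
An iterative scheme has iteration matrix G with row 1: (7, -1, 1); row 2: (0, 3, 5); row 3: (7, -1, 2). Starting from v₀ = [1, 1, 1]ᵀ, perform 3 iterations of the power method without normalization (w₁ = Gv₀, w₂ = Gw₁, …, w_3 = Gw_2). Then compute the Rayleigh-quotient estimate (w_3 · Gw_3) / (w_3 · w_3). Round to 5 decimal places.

6.92644

w1 = Gv₀ = (7, 8, 8)
w2 = Gw1 = (49, 64, 57)
w3 = Gw2 = (336, 477, 393)
Gw3 = (2268, 3396, 2661)
w3·Gw3 = 336·2268 + 477·3396 + 393·2661 = 3427713; w3·w3 = 336·336 + 477·477 + 393·393 = 494874
λ ≈ 3427713/494874 = 6.92644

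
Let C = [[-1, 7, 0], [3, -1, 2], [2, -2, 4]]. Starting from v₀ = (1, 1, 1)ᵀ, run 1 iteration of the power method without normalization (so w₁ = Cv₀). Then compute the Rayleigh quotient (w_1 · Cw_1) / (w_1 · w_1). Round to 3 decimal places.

w1 = Cv₀ = ((-1)·1 + 7·1 + 0·1; 3·1 + (-1)·1 + 2·1; 2·1 + (-2)·1 + 4·1) = (6, 4, 4)
Cw1 = (22, 22, 20)
w1·Cw1 = 6·22 + 4·22 + 4·20 = 300; w1·w1 = 6·6 + 4·4 + 4·4 = 68
λ ≈ 300/68 = 4.412

λ ≈ 4.412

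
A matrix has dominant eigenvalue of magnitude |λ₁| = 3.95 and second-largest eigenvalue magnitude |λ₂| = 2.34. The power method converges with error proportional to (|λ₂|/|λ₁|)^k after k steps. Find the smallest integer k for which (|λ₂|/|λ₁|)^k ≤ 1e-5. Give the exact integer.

|λ₂/λ₁| = 2.34/3.95 = 0.59241
Need k ≥ ln(1e-5) / ln(0.59241) = -11.5129 / -0.5236 ≈ 21.990
Smallest integer k satisfying the bound: 22

22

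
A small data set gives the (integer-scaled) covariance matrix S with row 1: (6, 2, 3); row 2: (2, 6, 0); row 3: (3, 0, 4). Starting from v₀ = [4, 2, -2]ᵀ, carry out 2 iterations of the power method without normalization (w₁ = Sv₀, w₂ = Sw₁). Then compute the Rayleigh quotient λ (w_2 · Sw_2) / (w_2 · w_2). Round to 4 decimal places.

8.9312

w1 = Sv₀ = (6·4 + 2·2 + 3·(-2); 2·4 + 6·2 + 0·(-2); 3·4 + 0·2 + 4·(-2)) = (22, 20, 4)
w2 = Sw1 = (6·22 + 2·20 + 3·4; 2·22 + 6·20 + 0·4; 3·22 + 0·20 + 4·4) = (184, 164, 82)
Sw2 = (1678, 1352, 880)
w2·Sw2 = 184·1678 + 164·1352 + 82·880 = 602640; w2·w2 = 184·184 + 164·164 + 82·82 = 67476
λ ≈ 602640/67476 = 8.9312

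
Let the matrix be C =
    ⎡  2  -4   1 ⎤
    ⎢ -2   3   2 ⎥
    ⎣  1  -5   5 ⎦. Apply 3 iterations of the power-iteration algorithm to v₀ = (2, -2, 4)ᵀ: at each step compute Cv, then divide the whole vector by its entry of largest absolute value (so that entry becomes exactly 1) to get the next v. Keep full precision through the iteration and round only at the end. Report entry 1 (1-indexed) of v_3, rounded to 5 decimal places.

0.25917

Cv0 = (16.000000, -2.000000, 32.000000); divide by 32.000000 → v1 = (0.500000, -0.062500, 1.000000)
Cv1 = (2.250000, 0.812500, 5.812500); divide by 5.812500 → v2 = (0.387097, 0.139785, 1.000000)
Cv2 = (1.215054, 1.645161, 4.688172); divide by 4.688172 → v3 = (0.259174, 0.350917, 1.000000)
Requested entry of v3: 226/872 = 0.25917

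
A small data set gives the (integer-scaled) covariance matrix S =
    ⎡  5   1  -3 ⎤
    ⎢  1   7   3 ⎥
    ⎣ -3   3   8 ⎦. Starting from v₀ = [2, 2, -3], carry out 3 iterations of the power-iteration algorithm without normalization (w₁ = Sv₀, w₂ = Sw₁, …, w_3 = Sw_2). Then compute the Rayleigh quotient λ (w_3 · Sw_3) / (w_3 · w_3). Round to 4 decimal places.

w1 = Sv₀ = (21, 7, -24)
w2 = Sw1 = (184, -2, -234)
w3 = Sw2 = (1620, -532, -2430)
Sw3 = (14858, -9394, -25896)
w3·Sw3 = 1620·14858 + (-532)·(-9394) + (-2430)·(-25896) = 91994848; w3·w3 = 1620·1620 + (-532)·(-532) + (-2430)·(-2430) = 8812324
λ ≈ 91994848/8812324 = 10.4393

10.4393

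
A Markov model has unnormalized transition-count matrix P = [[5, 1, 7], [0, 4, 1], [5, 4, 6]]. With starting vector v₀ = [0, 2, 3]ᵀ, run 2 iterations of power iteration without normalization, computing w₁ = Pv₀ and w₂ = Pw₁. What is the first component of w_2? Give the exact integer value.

w1 = Pv₀ = (23, 11, 26)
w2 = Pw1 = (308, 70, 315)
The requested component of w2 is 308.

308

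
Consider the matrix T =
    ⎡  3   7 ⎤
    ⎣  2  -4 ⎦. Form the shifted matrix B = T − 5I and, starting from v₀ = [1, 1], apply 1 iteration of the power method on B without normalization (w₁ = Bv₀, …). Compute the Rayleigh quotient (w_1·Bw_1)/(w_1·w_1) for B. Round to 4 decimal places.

B = T − 5I has rows (-2, 7); (2, -9)
w1 = Bv₀ = (5, -7)
Bw1 = (-59, 73)
w1·Bw1 = -806; w1·w1 = 74; μ ≈ -806/74 = -10.8919

μ ≈ -10.8919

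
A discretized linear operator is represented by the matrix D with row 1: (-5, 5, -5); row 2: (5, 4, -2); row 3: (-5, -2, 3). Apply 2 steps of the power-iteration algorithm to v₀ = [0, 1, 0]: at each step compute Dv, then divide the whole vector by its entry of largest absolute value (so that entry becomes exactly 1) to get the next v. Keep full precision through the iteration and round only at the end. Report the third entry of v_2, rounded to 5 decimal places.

-0.86667

Dv0 = (5.000000, 4.000000, -2.000000); divide by 5.000000 → v1 = (1.000000, 0.800000, -0.400000)
Dv1 = (1.000000, 9.000000, -7.800000); divide by 9.000000 → v2 = (0.111111, 1.000000, -0.866667)
Requested entry of v2: -39/45 = -0.86667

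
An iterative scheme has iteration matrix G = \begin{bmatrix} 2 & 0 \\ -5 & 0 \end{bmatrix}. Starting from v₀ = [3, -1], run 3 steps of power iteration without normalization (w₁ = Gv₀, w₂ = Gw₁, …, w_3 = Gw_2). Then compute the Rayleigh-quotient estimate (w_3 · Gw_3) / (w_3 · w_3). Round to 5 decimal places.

w1 = Gv₀ = (2·3 + 0·(-1); (-5)·3 + 0·(-1)) = (6, -15)
w2 = Gw1 = (2·6 + 0·(-15); (-5)·6 + 0·(-15)) = (12, -30)
w3 = Gw2 = (24, -60)
Gw3 = (48, -120)
w3·Gw3 = 24·48 + (-60)·(-120) = 8352; w3·w3 = 24·24 + (-60)·(-60) = 4176
λ ≈ 8352/4176 = 2.00000

λ ≈ 2.00000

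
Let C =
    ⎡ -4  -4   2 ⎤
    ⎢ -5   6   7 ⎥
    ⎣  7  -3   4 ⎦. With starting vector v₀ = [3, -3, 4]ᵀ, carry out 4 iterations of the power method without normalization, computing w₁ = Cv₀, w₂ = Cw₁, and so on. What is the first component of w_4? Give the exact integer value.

-6668

w1 = Cv₀ = ((-4)·3 + (-4)·(-3) + 2·4; (-5)·3 + 6·(-3) + 7·4; 7·3 + (-3)·(-3) + 4·4) = (8, -5, 46)
w2 = Cw1 = ((-4)·8 + (-4)·(-5) + 2·46; (-5)·8 + 6·(-5) + 7·46; 7·8 + (-3)·(-5) + 4·46) = (80, 252, 255)
w3 = Cw2 = (-818, 2897, 824)
w4 = Cw3 = (-6668, 27240, -11121)
The requested component of w4 is -6668.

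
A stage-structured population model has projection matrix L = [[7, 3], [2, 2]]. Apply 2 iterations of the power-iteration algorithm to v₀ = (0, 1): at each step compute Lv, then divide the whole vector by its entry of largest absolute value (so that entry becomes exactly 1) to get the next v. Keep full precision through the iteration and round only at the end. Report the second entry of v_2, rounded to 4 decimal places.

0.3704

Lv0 = (3.00000, 2.00000); divide by 3.00000 → v1 = (1.00000, 0.66667)
Lv1 = (9.00000, 3.33333); divide by 9.00000 → v2 = (1.00000, 0.37037)
Requested entry of v2: 10/27 = 0.3704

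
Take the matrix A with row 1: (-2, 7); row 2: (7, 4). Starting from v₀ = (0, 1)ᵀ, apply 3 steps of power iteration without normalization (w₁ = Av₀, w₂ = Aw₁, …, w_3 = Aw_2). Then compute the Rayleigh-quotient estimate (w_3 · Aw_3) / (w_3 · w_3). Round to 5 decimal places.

w1 = Av₀ = ((-2)·0 + 7·1; 7·0 + 4·1) = (7, 4)
w2 = Aw1 = ((-2)·7 + 7·4; 7·7 + 4·4) = (14, 65)
w3 = Aw2 = (427, 358)
Aw3 = (1652, 4421)
w3·Aw3 = 427·1652 + 358·4421 = 2288122; w3·w3 = 427·427 + 358·358 = 310493
λ ≈ 2288122/310493 = 7.36932

λ ≈ 7.36932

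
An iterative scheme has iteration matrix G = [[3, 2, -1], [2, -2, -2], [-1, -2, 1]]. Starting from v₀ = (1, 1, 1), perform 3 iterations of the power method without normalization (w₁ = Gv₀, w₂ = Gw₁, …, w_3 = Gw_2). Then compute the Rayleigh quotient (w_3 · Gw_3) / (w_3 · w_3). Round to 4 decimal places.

2.6693

w1 = Gv₀ = (3·1 + 2·1 + (-1)·1; 2·1 + (-2)·1 + (-2)·1; (-1)·1 + (-2)·1 + 1·1) = (4, -2, -2)
w2 = Gw1 = (3·4 + 2·(-2) + (-1)·(-2); 2·4 + (-2)·(-2) + (-2)·(-2); (-1)·4 + (-2)·(-2) + 1·(-2)) = (10, 16, -2)
w3 = Gw2 = (64, -8, -44)
Gw3 = (220, 232, -92)
w3·Gw3 = 64·220 + (-8)·232 + (-44)·(-92) = 16272; w3·w3 = 64·64 + (-8)·(-8) + (-44)·(-44) = 6096
λ ≈ 16272/6096 = 2.6693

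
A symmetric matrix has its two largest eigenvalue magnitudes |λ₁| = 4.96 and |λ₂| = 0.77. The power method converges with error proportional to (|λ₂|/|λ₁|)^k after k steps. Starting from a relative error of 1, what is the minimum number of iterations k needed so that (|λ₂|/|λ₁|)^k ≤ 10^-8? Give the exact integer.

10

|λ₂/λ₁| = 0.77/4.96 = 0.15524
Need k ≥ ln(10^-8) / ln(0.15524) = -18.4207 / -1.8628 ≈ 9.889
Smallest integer k satisfying the bound: 10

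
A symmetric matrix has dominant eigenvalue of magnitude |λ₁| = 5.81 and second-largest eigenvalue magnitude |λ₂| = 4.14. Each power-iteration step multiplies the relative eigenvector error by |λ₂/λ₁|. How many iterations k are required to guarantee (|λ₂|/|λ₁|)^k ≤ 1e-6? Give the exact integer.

|λ₂/λ₁| = 4.14/5.81 = 0.71256
Need k ≥ ln(1e-6) / ln(0.71256) = -13.8155 / -0.3389 ≈ 40.768
Smallest integer k satisfying the bound: 41

41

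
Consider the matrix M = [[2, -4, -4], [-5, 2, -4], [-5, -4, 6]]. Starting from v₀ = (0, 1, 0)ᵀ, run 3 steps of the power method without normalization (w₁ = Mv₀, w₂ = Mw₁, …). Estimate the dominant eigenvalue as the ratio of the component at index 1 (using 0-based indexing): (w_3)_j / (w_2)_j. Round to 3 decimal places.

w1 = Mv₀ = (2·0 + (-4)·1 + (-4)·0; (-5)·0 + 2·1 + (-4)·0; (-5)·0 + (-4)·1 + 6·0) = (-4, 2, -4)
w2 = Mw1 = (2·(-4) + (-4)·2 + (-4)·(-4); (-5)·(-4) + 2·2 + (-4)·(-4); (-5)·(-4) + (-4)·2 + 6·(-4)) = (0, 40, -12)
w3 = Mw2 = (-112, 128, -232)
Ratio at component: 128 / 40 = 3.200

3.200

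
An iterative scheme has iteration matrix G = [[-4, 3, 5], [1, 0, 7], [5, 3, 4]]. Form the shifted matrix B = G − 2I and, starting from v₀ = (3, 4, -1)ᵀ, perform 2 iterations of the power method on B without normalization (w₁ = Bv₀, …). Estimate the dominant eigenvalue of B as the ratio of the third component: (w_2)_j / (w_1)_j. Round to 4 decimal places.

B = G − 2I has rows (-6, 3, 5); (1, -2, 7); (5, 3, 2)
w1 = Bv₀ = ((-6)·3 + 3·4 + 5·(-1); 1·3 + (-2)·4 + 7·(-1); 5·3 + 3·4 + 2·(-1)) = (-11, -12, 25)
w2 = Bw1 = ((-6)·(-11) + 3·(-12) + 5·25; 1·(-11) + (-2)·(-12) + 7·25; 5·(-11) + 3·(-12) + 2·25) = (155, 188, -41)
Ratio: -41/25 = -1.6400

μ ≈ -1.6400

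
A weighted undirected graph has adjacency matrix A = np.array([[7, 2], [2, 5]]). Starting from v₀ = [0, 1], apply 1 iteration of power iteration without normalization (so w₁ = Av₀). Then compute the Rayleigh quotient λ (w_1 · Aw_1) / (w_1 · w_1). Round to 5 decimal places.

λ ≈ 6.65517

w1 = Av₀ = (2, 5)
Aw1 = (24, 29)
w1·Aw1 = 2·24 + 5·29 = 193; w1·w1 = 2·2 + 5·5 = 29
λ ≈ 193/29 = 6.65517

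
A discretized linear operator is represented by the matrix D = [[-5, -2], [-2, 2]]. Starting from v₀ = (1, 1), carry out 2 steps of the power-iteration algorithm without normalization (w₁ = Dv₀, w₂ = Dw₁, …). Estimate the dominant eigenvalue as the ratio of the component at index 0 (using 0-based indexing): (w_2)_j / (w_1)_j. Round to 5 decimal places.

-5.00000

w1 = Dv₀ = ((-5)·1 + (-2)·1; (-2)·1 + 2·1) = (-7, 0)
w2 = Dw1 = ((-5)·(-7) + (-2)·0; (-2)·(-7) + 2·0) = (35, 14)
Ratio at component: 35 / -7 = -5.00000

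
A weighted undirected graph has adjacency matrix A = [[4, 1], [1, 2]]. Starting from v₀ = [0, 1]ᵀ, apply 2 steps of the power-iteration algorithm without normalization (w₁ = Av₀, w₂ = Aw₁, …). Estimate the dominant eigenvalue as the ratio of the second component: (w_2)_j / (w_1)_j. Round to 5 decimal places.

2.50000

w1 = Av₀ = (1, 2)
w2 = Aw1 = (6, 5)
Ratio at component: 5 / 2 = 2.50000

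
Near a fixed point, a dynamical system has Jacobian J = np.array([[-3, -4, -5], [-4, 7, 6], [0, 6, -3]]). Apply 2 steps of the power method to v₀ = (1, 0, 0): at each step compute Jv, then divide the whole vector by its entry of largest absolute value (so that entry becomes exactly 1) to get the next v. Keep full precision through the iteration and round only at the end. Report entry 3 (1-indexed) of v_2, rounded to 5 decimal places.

Jv0 = (-3.000000, -4.000000, 0.000000); divide by -4.000000 → v1 = (0.750000, 1.000000, 0.000000)
Jv1 = (-6.250000, 4.000000, 6.000000); divide by -6.250000 → v2 = (1.000000, -0.640000, -0.960000)
Requested entry of v2: -24/25 = -0.96000

-0.96000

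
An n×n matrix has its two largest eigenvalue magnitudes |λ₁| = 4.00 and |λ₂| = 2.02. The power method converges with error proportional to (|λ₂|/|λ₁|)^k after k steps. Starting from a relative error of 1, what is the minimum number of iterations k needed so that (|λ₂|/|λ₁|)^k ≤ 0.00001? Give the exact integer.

|λ₂/λ₁| = 2.02/4.00 = 0.50500
Need k ≥ ln(0.00001) / ln(0.50500) = -11.5129 / -0.6832 ≈ 16.852
Smallest integer k satisfying the bound: 17

17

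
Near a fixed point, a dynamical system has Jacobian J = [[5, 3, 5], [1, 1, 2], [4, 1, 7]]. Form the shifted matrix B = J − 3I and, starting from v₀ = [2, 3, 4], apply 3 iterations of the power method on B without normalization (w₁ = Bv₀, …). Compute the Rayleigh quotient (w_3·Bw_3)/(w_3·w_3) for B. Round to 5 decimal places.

μ ≈ 8.09965

B = J − 3I has rows (2, 3, 5); (1, -2, 2); (4, 1, 4)
w1 = Bv₀ = (2·2 + 3·3 + 5·4; 1·2 + (-2)·3 + 2·4; 4·2 + 1·3 + 4·4) = (33, 4, 27)
w2 = Bw1 = (2·33 + 3·4 + 5·27; 1·33 + (-2)·4 + 2·27; 4·33 + 1·4 + 4·27) = (213, 79, 244)
w3 = Bw2 = (1883, 543, 1907)
Bw3 = (14930, 4611, 15703)
w3·Bw3 = 60562584; w3·w3 = 7477187; μ ≈ 60562584/7477187 = 8.09965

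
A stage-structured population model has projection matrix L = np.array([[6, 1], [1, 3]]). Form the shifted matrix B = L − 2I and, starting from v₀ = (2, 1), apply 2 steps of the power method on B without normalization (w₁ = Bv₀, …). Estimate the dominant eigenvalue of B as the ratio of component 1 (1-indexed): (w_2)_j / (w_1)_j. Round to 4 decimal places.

μ ≈ 4.3333

B = L − 2I has rows (4, 1); (1, 1)
w1 = Bv₀ = (4·2 + 1·1; 1·2 + 1·1) = (9, 3)
w2 = Bw1 = (4·9 + 1·3; 1·9 + 1·3) = (39, 12)
Ratio: 39/9 = 4.3333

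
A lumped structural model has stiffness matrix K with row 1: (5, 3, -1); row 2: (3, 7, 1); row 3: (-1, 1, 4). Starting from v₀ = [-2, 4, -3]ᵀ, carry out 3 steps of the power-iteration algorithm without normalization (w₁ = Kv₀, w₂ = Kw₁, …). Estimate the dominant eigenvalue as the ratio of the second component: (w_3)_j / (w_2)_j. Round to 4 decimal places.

λ ≈ 8.7887

w1 = Kv₀ = (5·(-2) + 3·4 + (-1)·(-3); 3·(-2) + 7·4 + 1·(-3); (-1)·(-2) + 1·4 + 4·(-3)) = (5, 19, -6)
w2 = Kw1 = (5·5 + 3·19 + (-1)·(-6); 3·5 + 7·19 + 1·(-6); (-1)·5 + 1·19 + 4·(-6)) = (88, 142, -10)
w3 = Kw2 = (876, 1248, 14)
Ratio at component: 1248 / 142 = 8.7887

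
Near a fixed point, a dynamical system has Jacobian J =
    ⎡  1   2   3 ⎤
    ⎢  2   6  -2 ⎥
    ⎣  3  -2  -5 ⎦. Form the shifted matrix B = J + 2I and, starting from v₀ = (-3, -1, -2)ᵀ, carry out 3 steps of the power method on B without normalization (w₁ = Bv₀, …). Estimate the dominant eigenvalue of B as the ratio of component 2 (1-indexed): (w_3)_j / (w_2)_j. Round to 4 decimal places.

B = J + 2I has rows (3, 2, 3); (2, 8, -2); (3, -2, -3)
w1 = Bv₀ = (-17, -10, -1)
w2 = Bw1 = (-74, -112, -28)
w3 = Bw2 = (-530, -988, 86)
Ratio: -988/-112 = 8.8214

8.8214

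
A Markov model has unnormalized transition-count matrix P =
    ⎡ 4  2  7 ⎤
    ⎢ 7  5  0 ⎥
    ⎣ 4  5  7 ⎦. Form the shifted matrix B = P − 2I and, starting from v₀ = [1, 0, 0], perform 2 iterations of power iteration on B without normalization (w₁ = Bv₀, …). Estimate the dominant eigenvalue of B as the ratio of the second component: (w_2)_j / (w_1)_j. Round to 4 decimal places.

μ ≈ 5.0000

B = P − 2I has rows (2, 2, 7); (7, 3, 0); (4, 5, 5)
w1 = Bv₀ = (2, 7, 4)
w2 = Bw1 = (46, 35, 63)
Ratio: 35/7 = 5.0000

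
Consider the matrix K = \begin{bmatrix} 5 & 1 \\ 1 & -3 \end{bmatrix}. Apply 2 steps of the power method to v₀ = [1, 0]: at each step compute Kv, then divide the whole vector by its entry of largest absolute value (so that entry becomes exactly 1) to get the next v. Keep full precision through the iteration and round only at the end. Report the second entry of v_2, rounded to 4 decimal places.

0.0769

Kv0 = (5.00000, 1.00000); divide by 5.00000 → v1 = (1.00000, 0.20000)
Kv1 = (5.20000, 0.40000); divide by 5.20000 → v2 = (1.00000, 0.07692)
Requested entry of v2: 2/26 = 0.0769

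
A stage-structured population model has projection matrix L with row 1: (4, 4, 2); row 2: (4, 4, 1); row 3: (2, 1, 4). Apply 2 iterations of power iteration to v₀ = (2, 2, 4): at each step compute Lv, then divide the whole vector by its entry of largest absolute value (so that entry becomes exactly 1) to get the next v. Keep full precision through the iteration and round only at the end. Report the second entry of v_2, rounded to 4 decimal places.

Lv0 = (24.00000, 20.00000, 22.00000); divide by 24.00000 → v1 = (1.00000, 0.83333, 0.91667)
Lv1 = (9.16667, 8.25000, 6.50000); divide by 9.16667 → v2 = (1.00000, 0.90000, 0.70909)
Requested entry of v2: 198/220 = 0.9000

0.9000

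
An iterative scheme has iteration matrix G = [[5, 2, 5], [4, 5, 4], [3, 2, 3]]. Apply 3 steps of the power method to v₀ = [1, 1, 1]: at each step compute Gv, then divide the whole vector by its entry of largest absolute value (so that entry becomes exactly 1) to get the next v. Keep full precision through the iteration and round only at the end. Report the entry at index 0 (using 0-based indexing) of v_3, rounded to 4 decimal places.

0.8582

Gv0 = (12.00000, 13.00000, 8.00000); divide by 13.00000 → v1 = (0.92308, 1.00000, 0.61538)
Gv1 = (9.69231, 11.15385, 6.61538); divide by 11.15385 → v2 = (0.86897, 1.00000, 0.59310)
Gv2 = (9.31034, 10.84828, 6.38621); divide by 10.84828 → v3 = (0.85823, 1.00000, 0.58868)
Requested entry of v3: 1350/1573 = 0.8582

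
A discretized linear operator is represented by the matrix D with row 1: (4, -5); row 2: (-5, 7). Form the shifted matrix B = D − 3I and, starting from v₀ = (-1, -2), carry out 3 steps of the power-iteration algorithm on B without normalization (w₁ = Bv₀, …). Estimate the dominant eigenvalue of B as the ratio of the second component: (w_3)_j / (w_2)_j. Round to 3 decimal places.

μ ≈ 6.105

B = D − 3I has rows (1, -5); (-5, 4)
w1 = Bv₀ = (1·(-1) + (-5)·(-2); (-5)·(-1) + 4·(-2)) = (9, -3)
w2 = Bw1 = (1·9 + (-5)·(-3); (-5)·9 + 4·(-3)) = (24, -57)
w3 = Bw2 = (309, -348)
Ratio: -348/-57 = 6.105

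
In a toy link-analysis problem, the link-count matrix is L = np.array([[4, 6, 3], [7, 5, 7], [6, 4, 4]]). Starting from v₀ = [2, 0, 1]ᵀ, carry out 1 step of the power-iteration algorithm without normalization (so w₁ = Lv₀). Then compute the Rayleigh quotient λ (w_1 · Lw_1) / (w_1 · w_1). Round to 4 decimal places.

w1 = Lv₀ = (11, 21, 16)
Lw1 = (218, 294, 214)
w1·Lw1 = 11·218 + 21·294 + 16·214 = 11996; w1·w1 = 11·11 + 21·21 + 16·16 = 818
λ ≈ 11996/818 = 14.6650

λ ≈ 14.6650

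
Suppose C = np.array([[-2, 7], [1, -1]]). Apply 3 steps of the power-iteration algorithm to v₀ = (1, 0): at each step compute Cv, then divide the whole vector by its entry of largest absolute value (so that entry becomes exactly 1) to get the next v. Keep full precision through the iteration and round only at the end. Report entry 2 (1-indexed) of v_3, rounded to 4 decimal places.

Cv0 = (-2.00000, 1.00000); divide by -2.00000 → v1 = (1.00000, -0.50000)
Cv1 = (-5.50000, 1.50000); divide by -5.50000 → v2 = (1.00000, -0.27273)
Cv2 = (-3.90909, 1.27273); divide by -3.90909 → v3 = (1.00000, -0.32558)
Requested entry of v3: 14/-43 = -0.3256

-0.3256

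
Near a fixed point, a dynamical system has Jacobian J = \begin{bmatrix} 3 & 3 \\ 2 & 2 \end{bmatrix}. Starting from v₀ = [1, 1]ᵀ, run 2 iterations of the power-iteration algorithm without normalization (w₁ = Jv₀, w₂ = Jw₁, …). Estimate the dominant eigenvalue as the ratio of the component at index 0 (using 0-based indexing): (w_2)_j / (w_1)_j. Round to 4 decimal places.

5.0000

w1 = Jv₀ = (3·1 + 3·1; 2·1 + 2·1) = (6, 4)
w2 = Jw1 = (3·6 + 3·4; 2·6 + 2·4) = (30, 20)
Ratio at component: 30 / 6 = 5.0000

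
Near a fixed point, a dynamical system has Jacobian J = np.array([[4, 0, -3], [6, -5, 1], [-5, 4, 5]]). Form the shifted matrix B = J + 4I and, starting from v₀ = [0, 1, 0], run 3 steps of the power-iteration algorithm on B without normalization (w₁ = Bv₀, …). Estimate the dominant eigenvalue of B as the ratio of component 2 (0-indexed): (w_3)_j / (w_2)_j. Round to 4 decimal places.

B = J + 4I has rows (8, 0, -3); (6, -1, 1); (-5, 4, 9)
w1 = Bv₀ = (8·0 + 0·1 + (-3)·0; 6·0 + (-1)·1 + 1·0; (-5)·0 + 4·1 + 9·0) = (0, -1, 4)
w2 = Bw1 = (8·0 + 0·(-1) + (-3)·4; 6·0 + (-1)·(-1) + 1·4; (-5)·0 + 4·(-1) + 9·4) = (-12, 5, 32)
w3 = Bw2 = (-192, -45, 368)
Ratio: 368/32 = 11.5000

μ ≈ 11.5000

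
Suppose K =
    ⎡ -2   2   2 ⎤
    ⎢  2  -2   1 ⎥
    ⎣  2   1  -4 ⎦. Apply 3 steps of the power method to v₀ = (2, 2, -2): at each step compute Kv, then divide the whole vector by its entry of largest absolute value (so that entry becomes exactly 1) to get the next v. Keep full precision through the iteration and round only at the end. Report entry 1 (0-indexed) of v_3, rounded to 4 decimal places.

-0.0651

Kv0 = (-4.00000, -2.00000, 14.00000); divide by 14.00000 → v1 = (-0.28571, -0.14286, 1.00000)
Kv1 = (2.28571, 0.71429, -4.71429); divide by -4.71429 → v2 = (-0.48485, -0.15152, 1.00000)
Kv2 = (2.66667, 0.33333, -5.12121); divide by -5.12121 → v3 = (-0.52071, -0.06509, 1.00000)
Requested entry of v3: -22/338 = -0.0651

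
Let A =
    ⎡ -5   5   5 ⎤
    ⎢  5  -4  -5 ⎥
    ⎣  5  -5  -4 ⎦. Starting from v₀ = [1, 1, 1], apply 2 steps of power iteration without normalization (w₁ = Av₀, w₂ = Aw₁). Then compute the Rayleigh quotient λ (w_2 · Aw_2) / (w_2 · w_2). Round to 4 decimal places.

λ ≈ -14.3484

w1 = Av₀ = ((-5)·1 + 5·1 + 5·1; 5·1 + (-4)·1 + (-5)·1; 5·1 + (-5)·1 + (-4)·1) = (5, -4, -4)
w2 = Aw1 = ((-5)·5 + 5·(-4) + 5·(-4); 5·5 + (-4)·(-4) + (-5)·(-4); 5·5 + (-5)·(-4) + (-4)·(-4)) = (-65, 61, 61)
Aw2 = (935, -874, -874)
w2·Aw2 = (-65)·935 + 61·(-874) + 61·(-874) = -167403; w2·w2 = (-65)·(-65) + 61·61 + 61·61 = 11667
λ ≈ -167403/11667 = -14.3484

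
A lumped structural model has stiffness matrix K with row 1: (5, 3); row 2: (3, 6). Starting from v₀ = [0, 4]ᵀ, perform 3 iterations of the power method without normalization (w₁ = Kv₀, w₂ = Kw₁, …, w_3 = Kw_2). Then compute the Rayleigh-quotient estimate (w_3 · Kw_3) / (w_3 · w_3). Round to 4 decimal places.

w1 = Kv₀ = (5·0 + 3·4; 3·0 + 6·4) = (12, 24)
w2 = Kw1 = (5·12 + 3·24; 3·12 + 6·24) = (132, 180)
w3 = Kw2 = (1200, 1476)
Kw3 = (10428, 12456)
w3·Kw3 = 1200·10428 + 1476·12456 = 30898656; w3·w3 = 1200·1200 + 1476·1476 = 3618576
λ ≈ 30898656/3618576 = 8.5389

λ ≈ 8.5389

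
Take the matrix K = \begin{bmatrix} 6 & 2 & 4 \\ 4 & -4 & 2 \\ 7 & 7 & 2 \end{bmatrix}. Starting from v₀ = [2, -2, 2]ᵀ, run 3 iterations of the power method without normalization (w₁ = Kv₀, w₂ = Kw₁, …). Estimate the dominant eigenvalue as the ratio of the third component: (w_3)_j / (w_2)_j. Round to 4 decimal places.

w1 = Kv₀ = (16, 20, 4)
w2 = Kw1 = (152, -8, 260)
w3 = Kw2 = (1936, 1160, 1528)
Ratio at component: 1528 / 260 = 5.8769

5.8769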